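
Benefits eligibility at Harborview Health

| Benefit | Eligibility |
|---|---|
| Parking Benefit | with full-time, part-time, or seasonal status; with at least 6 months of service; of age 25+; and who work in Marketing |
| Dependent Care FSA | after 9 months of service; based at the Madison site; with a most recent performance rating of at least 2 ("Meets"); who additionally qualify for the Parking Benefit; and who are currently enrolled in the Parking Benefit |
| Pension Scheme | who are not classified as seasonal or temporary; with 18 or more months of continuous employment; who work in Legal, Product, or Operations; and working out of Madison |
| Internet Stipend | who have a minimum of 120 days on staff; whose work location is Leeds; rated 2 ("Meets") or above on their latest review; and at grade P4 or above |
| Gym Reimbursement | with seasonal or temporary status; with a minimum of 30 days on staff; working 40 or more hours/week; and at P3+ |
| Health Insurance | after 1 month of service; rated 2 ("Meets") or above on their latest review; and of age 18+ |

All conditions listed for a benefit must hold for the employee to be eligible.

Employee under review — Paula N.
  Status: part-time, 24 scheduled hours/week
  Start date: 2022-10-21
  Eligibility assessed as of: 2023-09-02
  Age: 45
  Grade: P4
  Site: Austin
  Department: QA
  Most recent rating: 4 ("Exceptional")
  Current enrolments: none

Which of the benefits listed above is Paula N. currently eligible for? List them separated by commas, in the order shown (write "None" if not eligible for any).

Service from 2022-10-21 to 2023-09-02: 316 days.
Parking Benefit — status part-time ✓; service 316 days ≥ 6 months (≈180 days) ✓; age 45 ≥ 25 ✓; dept QA ✗ → not eligible.
Dependent Care FSA — service 316 days ≥ 9 months (≈270 days) ✓; site Austin ✗ (not Madison) → not eligible.
Pension Scheme — status part-time ✓ (not excluded); service 316 days < 18 months (≈540 days) ✗ → not eligible.
Internet Stipend — service 316 days ≥ 120 days ✓; site Austin ✗ (not Leeds) → not eligible.
Gym Reimbursement — status part-time ✗ (requires seasonal or temporary) → not eligible.
Health Insurance — service 316 days ≥ 1 month (≈30 days) ✓; rating 4 ≥ 2 ✓; age 45 ≥ 18 ✓ → eligible.

Health Insurance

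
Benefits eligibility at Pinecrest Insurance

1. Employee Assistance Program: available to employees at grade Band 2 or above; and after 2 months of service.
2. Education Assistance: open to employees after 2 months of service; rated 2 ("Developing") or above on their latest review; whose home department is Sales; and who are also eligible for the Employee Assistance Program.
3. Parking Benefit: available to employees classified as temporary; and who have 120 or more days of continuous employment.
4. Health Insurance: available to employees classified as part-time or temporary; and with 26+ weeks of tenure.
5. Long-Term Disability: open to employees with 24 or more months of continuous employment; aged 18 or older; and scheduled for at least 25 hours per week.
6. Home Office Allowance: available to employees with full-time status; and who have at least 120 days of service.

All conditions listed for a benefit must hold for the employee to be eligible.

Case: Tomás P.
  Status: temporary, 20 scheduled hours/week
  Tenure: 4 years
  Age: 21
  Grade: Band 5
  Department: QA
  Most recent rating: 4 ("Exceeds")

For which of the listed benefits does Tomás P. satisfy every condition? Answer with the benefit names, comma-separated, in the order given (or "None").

Employee Assistance Program, Parking Benefit, Health Insurance

Employee Assistance Program — grade Band 5 ≥ Band 2 ✓; service 4 years ≥ 2 months (≈60 days) ✓ → eligible.
Education Assistance — service 4 years ≥ 2 months (≈60 days) ✓; rating 4 ≥ 2 ✓; dept QA ✗ → not eligible.
Parking Benefit — status temporary ✓; service 4 years ≥ 120 days ✓ → eligible.
Health Insurance — status temporary ✓; service 4 years ≥ 26 weeks (≈182 days) ✓ → eligible.
Long-Term Disability — service 4 years ≥ 24 months (≈720 days) ✓; age 21 ≥ 18 ✓; 20 hrs/wk < 25 ✗ → not eligible.
Home Office Allowance — status temporary ✗ (requires full-time) → not eligible.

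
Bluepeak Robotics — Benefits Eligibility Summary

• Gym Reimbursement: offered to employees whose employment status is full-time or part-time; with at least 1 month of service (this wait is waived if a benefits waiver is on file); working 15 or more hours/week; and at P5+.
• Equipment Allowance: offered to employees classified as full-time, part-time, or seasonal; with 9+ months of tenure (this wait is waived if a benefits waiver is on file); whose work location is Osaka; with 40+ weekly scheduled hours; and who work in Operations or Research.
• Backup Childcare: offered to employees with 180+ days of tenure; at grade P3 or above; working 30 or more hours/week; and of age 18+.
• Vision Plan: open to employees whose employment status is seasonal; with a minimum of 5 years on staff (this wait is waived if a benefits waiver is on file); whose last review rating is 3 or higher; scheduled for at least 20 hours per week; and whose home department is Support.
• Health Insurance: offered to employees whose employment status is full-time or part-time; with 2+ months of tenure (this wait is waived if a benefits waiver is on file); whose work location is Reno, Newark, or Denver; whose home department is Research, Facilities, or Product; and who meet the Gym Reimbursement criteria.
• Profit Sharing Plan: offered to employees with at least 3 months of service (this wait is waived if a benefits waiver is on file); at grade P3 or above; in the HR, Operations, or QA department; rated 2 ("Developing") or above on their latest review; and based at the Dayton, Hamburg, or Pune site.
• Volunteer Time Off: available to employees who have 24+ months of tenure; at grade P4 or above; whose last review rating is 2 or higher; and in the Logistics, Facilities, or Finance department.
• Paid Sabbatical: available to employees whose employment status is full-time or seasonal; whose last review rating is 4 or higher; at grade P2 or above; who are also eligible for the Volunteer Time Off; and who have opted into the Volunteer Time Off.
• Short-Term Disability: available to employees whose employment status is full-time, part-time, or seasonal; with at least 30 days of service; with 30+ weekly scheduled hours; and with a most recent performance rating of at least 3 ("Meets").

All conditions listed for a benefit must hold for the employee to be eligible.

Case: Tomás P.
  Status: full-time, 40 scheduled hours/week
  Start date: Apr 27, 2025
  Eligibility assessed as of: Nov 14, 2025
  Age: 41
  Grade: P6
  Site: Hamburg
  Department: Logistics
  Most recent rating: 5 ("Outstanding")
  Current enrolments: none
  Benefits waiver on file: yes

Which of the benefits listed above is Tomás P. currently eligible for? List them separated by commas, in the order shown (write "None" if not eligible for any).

Gym Reimbursement, Backup Childcare, Short-Term Disability

Service from Apr 27, 2025 to Nov 14, 2025: 201 days.
Gym Reimbursement — status full-time ✓; benefits waiver on file ✓; 40 hrs/wk ≥ 15 ✓; grade P6 ≥ P5 ✓ → eligible.
Equipment Allowance — status full-time ✓; benefits waiver on file ✓; site Hamburg ✗ (not Osaka) → not eligible.
Backup Childcare — service 201 days ≥ 180 days ✓; grade P6 ≥ P3 ✓; 40 hrs/wk ≥ 30 ✓; age 41 ≥ 18 ✓ → eligible.
Vision Plan — status full-time ✗ (requires seasonal) → not eligible.
Health Insurance — status full-time ✓; benefits waiver on file ✓; site Hamburg ✗ (not Reno, Newark, or Denver) → not eligible.
Profit Sharing Plan — benefits waiver on file ✓; grade P6 ≥ P3 ✓; dept Logistics ✗ → not eligible.
Volunteer Time Off — service 201 days < 24 months (≈720 days) ✗ → not eligible.
Paid Sabbatical — status full-time ✓; rating 5 ≥ 4 ✓; grade P6 ≥ P2 ✓; not eligible for Volunteer Time Off ✗ → not eligible.
Short-Term Disability — status full-time ✓; service 201 days ≥ 30 days ✓; 40 hrs/wk ≥ 30 ✓; rating 5 ≥ 3 ✓ → eligible.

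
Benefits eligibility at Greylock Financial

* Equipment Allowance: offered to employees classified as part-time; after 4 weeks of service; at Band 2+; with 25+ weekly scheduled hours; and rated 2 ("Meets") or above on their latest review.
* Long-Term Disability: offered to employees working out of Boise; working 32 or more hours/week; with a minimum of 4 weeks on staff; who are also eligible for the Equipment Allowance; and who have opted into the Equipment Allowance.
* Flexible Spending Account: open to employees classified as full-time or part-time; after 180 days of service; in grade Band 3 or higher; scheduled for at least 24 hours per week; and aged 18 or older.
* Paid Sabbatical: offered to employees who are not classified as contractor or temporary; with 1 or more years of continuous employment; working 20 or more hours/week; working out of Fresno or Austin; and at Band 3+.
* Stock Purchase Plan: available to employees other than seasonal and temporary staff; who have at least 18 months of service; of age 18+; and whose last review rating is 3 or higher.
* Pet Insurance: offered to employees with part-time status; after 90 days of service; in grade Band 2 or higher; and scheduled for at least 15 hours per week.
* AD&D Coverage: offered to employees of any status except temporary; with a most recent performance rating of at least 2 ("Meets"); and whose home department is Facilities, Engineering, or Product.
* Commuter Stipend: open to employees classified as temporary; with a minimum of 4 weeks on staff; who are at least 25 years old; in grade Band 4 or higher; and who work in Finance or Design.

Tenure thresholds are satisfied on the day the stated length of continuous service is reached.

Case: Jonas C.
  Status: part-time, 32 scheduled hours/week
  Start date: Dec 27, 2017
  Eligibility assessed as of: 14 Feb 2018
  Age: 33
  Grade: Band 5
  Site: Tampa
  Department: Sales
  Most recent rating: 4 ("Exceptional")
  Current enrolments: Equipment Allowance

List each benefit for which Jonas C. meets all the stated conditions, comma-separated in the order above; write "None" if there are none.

Service from Dec 27, 2017 to 14 Feb 2018: 49 days.
Equipment Allowance — status part-time ✓; service 49 days ≥ 4 weeks (≈28 days) ✓; grade Band 5 ≥ Band 2 ✓; 32 hrs/wk ≥ 25 ✓; rating 4 ≥ 2 ✓ → eligible.
Long-Term Disability — site Tampa ✗ (not Boise) → not eligible.
Flexible Spending Account — status part-time ✓; service 49 days < 180 days ✗ → not eligible.
Paid Sabbatical — status part-time ✓ (not excluded); service 49 days < 1 year (≈365 days) ✗ → not eligible.
Stock Purchase Plan — status part-time ✓ (not excluded); service 49 days < 18 months (≈540 days) ✗ → not eligible.
Pet Insurance — status part-time ✓; service 49 days < 90 days ✗ → not eligible.
AD&D Coverage — status part-time ✓ (not excluded); rating 4 ≥ 2 ✓; dept Sales ✗ → not eligible.
Commuter Stipend — status part-time ✗ (requires temporary) → not eligible.

Equipment Allowance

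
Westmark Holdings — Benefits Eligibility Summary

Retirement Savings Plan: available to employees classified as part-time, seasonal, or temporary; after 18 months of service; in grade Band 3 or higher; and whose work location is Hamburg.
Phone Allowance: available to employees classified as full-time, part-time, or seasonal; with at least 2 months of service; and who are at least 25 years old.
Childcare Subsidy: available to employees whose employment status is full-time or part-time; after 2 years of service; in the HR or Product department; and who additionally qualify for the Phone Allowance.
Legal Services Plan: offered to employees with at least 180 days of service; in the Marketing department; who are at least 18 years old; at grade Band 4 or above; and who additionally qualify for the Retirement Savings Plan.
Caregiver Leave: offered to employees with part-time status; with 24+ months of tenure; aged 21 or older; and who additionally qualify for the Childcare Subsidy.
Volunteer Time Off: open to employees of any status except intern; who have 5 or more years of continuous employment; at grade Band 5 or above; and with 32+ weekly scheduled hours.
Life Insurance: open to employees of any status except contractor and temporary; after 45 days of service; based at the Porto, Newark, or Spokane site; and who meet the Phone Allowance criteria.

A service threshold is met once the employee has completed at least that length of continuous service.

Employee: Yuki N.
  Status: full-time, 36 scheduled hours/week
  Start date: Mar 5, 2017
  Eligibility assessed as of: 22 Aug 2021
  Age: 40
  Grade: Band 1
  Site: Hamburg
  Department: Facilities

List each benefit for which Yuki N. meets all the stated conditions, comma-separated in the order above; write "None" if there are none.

Service from Mar 5, 2017 to 22 Aug 2021: 1631 days.
Retirement Savings Plan — status full-time ✗ (requires part-time, seasonal, or temporary) → not eligible.
Phone Allowance — status full-time ✓; service 1631 days ≥ 2 months (≈60 days) ✓; age 40 ≥ 25 ✓ → eligible.
Childcare Subsidy — status full-time ✓; service 1631 days ≥ 2 years (≈730 days) ✓; dept Facilities ✗ → not eligible.
Legal Services Plan — service 1631 days ≥ 180 days ✓; dept Facilities ✗ → not eligible.
Caregiver Leave — status full-time ✗ (requires part-time) → not eligible.
Volunteer Time Off — status full-time ✓ (not excluded); service 1631 days < 5 years (≈1825 days) ✗ → not eligible.
Life Insurance — status full-time ✓ (not excluded); service 1631 days ≥ 45 days ✓; site Hamburg ✗ (not Porto, Newark, or Spokane) → not eligible.

Phone Allowance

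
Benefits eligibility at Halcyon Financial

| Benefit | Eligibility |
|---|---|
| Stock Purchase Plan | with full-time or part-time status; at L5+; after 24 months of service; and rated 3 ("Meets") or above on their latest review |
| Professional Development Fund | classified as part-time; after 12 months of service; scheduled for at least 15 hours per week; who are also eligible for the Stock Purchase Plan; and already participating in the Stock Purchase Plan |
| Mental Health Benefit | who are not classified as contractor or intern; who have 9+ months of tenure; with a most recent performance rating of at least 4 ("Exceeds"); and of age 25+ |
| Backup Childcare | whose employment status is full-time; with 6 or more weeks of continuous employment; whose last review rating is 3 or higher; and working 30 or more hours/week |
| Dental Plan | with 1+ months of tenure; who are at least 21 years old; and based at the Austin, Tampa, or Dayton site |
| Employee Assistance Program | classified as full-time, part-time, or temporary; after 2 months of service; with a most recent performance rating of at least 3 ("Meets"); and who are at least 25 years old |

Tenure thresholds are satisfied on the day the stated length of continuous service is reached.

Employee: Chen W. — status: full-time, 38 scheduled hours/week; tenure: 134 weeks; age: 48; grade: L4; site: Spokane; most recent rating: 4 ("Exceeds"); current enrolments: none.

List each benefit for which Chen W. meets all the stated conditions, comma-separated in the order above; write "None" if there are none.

Stock Purchase Plan — status full-time ✓; grade L4 < L5 ✗ → not eligible.
Professional Development Fund — status full-time ✗ (requires part-time) → not eligible.
Mental Health Benefit — status full-time ✓ (not excluded); service 134 weeks ≥ 9 months (≈270 days) ✓; rating 4 ≥ 4 ✓; age 48 ≥ 25 ✓ → eligible.
Backup Childcare — status full-time ✓; service 134 weeks ≥ 6 weeks ✓; rating 4 ≥ 3 ✓; 38 hrs/wk ≥ 30 ✓ → eligible.
Dental Plan — service 134 weeks ≥ 1 month (≈30 days) ✓; age 48 ≥ 21 ✓; site Spokane ✗ (not Austin, Tampa, or Dayton) → not eligible.
Employee Assistance Program — status full-time ✓; service 134 weeks ≥ 2 months (≈60 days) ✓; rating 4 ≥ 3 ✓; age 48 ≥ 25 ✓ → eligible.

Mental Health Benefit, Backup Childcare, Employee Assistance Program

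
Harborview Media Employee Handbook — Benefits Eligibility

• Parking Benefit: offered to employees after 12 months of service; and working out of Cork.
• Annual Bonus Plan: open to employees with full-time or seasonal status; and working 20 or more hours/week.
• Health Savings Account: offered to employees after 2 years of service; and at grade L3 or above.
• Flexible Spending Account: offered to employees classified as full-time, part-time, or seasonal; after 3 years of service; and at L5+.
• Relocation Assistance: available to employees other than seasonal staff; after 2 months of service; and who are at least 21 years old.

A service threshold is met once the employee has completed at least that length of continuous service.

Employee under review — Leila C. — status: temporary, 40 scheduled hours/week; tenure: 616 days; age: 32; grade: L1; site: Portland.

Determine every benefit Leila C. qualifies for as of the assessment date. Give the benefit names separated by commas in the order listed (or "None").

Relocation Assistance

Parking Benefit — service 616 days ≥ 12 months (≈360 days) ✓; site Portland ✗ (not Cork) → not eligible.
Annual Bonus Plan — status temporary ✗ (requires full-time or seasonal) → not eligible.
Health Savings Account — service 616 days < 2 years (≈730 days) ✗ → not eligible.
Flexible Spending Account — status temporary ✗ (requires full-time, part-time, or seasonal) → not eligible.
Relocation Assistance — status temporary ✓ (not excluded); service 616 days ≥ 2 months (≈60 days) ✓; age 32 ≥ 21 ✓ → eligible.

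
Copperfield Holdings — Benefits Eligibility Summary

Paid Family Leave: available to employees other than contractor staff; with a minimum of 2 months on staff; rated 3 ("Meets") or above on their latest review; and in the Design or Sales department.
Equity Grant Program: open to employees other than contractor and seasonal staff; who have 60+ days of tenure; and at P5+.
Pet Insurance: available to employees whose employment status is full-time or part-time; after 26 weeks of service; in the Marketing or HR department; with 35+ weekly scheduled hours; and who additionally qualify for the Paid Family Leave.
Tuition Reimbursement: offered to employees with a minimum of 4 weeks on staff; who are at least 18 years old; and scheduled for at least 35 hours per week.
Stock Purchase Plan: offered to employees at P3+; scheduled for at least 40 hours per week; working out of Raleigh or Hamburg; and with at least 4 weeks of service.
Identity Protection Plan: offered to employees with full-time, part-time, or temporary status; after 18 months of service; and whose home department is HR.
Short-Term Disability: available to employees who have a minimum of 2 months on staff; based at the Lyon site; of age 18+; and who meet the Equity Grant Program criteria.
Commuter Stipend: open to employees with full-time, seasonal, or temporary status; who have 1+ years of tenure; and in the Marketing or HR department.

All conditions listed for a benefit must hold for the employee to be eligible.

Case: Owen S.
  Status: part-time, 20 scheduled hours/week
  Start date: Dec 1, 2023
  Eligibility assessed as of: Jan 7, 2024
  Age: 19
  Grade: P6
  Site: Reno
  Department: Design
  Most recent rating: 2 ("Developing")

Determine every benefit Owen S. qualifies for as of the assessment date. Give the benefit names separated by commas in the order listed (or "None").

Service from Dec 1, 2023 to Jan 7, 2024: 37 days.
Paid Family Leave — status part-time ✓ (not excluded); service 37 days < 2 months (≈60 days) ✗ → not eligible.
Equity Grant Program — status part-time ✓ (not excluded); service 37 days < 60 days ✗ → not eligible.
Pet Insurance — status part-time ✓; service 37 days < 26 weeks (≈182 days) ✗ → not eligible.
Tuition Reimbursement — service 37 days ≥ 4 weeks (≈28 days) ✓; age 19 ≥ 18 ✓; 20 hrs/wk < 35 ✗ → not eligible.
Stock Purchase Plan — grade P6 ≥ P3 ✓; 20 hrs/wk < 40 ✗ → not eligible.
Identity Protection Plan — status part-time ✓; service 37 days < 18 months (≈540 days) ✗ → not eligible.
Short-Term Disability — service 37 days < 2 months (≈60 days) ✗ → not eligible.
Commuter Stipend — status part-time ✗ (requires full-time, seasonal, or temporary) → not eligible.

None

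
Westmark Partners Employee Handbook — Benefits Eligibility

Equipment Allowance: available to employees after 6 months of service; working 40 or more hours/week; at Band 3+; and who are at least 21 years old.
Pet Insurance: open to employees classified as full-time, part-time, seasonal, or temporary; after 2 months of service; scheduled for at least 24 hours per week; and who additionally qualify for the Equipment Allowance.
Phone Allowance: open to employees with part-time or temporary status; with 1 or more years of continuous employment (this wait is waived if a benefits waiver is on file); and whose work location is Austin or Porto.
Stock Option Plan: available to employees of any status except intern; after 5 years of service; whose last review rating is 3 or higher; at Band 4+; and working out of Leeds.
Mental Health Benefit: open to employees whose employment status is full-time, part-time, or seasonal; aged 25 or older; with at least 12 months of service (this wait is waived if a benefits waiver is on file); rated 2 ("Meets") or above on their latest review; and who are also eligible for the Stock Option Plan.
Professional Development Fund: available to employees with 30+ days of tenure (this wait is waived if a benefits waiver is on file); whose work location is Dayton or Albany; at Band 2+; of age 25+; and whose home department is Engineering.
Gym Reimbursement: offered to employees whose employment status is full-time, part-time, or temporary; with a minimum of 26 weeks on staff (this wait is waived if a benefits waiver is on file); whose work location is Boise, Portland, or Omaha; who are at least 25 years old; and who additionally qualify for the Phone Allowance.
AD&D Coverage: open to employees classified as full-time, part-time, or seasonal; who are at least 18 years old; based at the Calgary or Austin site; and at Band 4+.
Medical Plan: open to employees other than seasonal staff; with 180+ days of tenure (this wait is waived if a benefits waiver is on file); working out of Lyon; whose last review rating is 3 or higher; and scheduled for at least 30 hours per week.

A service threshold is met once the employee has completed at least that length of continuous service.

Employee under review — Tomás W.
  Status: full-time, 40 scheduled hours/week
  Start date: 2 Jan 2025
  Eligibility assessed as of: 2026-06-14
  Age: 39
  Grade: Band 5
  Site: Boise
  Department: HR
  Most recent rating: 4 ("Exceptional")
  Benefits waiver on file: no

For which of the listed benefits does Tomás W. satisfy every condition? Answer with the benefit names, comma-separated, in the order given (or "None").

Equipment Allowance, Pet Insurance

Service from 2 Jan 2025 to 2026-06-14: 528 days.
Equipment Allowance — service 528 days ≥ 6 months (≈180 days) ✓; 40 hrs/wk ≥ 40 ✓; grade Band 5 ≥ Band 3 ✓; age 39 ≥ 21 ✓ → eligible.
Pet Insurance — status full-time ✓; service 528 days ≥ 2 months (≈60 days) ✓; 40 hrs/wk ≥ 24 ✓; eligible for Equipment Allowance ✓ → eligible.
Phone Allowance — status full-time ✗ (requires part-time or temporary) → not eligible.
Stock Option Plan — status full-time ✓ (not excluded); service 528 days < 5 years (≈1825 days) ✗ → not eligible.
Mental Health Benefit — status full-time ✓; age 39 ≥ 25 ✓; no waiver, service 528 days ≥ 12 months (≈360 days) ✓; rating 4 ≥ 2 ✓; not eligible for Stock Option Plan ✗ → not eligible.
Professional Development Fund — no waiver, service 528 days ≥ 30 days ✓; site Boise ✗ (not Dayton or Albany) → not eligible.
Gym Reimbursement — status full-time ✓; no waiver, service 528 days ≥ 26 weeks (≈182 days) ✓; site Boise ✓; age 39 ≥ 25 ✓; not eligible for Phone Allowance ✗ → not eligible.
AD&D Coverage — status full-time ✓; age 39 ≥ 18 ✓; site Boise ✗ (not Calgary or Austin) → not eligible.
Medical Plan — status full-time ✓ (not excluded); no waiver, service 528 days ≥ 180 days ✓; site Boise ✗ (not Lyon) → not eligible.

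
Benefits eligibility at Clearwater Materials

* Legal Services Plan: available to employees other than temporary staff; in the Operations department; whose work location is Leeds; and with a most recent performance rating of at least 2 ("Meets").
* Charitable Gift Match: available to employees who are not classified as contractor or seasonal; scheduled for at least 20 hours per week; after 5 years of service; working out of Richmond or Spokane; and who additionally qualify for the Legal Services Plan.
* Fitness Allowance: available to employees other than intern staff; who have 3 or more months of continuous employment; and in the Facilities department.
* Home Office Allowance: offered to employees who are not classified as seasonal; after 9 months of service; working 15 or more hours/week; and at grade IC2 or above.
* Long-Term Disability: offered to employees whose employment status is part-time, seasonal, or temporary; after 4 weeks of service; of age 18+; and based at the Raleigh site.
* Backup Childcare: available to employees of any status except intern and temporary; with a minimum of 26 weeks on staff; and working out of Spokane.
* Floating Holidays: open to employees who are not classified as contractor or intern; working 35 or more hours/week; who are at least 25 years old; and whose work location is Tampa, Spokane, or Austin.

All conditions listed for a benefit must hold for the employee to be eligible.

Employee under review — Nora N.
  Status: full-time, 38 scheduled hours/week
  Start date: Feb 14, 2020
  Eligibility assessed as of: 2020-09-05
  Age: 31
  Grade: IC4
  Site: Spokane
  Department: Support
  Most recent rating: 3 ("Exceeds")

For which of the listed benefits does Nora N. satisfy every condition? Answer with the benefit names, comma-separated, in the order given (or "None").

Service from Feb 14, 2020 to 2020-09-05: 204 days.
Legal Services Plan — status full-time ✓ (not excluded); dept Support ✗ → not eligible.
Charitable Gift Match — status full-time ✓ (not excluded); 38 hrs/wk ≥ 20 ✓; service 204 days < 5 years (≈1825 days) ✗ → not eligible.
Fitness Allowance — status full-time ✓ (not excluded); service 204 days ≥ 3 months (≈90 days) ✓; dept Support ✗ → not eligible.
Home Office Allowance — status full-time ✓ (not excluded); service 204 days < 9 months (≈270 days) ✗ → not eligible.
Long-Term Disability — status full-time ✗ (requires part-time, seasonal, or temporary) → not eligible.
Backup Childcare — status full-time ✓ (not excluded); service 204 days ≥ 26 weeks (≈182 days) ✓; site Spokane ✓ → eligible.
Floating Holidays — status full-time ✓ (not excluded); 38 hrs/wk ≥ 35 ✓; age 31 ≥ 25 ✓; site Spokane ✓ → eligible.

Backup Childcare, Floating Holidays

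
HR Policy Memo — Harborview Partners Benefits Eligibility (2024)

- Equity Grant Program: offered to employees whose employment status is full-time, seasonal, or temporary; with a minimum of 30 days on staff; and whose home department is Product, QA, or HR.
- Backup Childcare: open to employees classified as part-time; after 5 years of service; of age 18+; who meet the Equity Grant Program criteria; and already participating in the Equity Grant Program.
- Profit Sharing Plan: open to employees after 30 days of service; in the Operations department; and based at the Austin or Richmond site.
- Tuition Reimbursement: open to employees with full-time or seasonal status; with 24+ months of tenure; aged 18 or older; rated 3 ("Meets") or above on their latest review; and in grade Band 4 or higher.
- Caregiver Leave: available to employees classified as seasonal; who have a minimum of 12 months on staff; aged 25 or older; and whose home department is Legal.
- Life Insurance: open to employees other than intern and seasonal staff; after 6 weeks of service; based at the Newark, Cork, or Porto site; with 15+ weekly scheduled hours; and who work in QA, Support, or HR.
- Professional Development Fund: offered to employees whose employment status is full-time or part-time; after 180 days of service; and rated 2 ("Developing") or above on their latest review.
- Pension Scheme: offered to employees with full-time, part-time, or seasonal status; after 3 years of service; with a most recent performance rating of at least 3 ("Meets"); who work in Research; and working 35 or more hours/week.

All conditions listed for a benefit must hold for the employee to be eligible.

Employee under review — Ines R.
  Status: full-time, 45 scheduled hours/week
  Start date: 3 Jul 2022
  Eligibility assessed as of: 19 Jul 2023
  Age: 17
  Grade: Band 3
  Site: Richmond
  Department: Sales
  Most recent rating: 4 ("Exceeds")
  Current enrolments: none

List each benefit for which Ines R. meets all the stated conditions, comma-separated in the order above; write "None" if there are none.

Professional Development Fund

Service from 3 Jul 2022 to 19 Jul 2023: 381 days.
Equity Grant Program — status full-time ✓; service 381 days ≥ 30 days ✓; dept Sales ✗ → not eligible.
Backup Childcare — status full-time ✗ (requires part-time) → not eligible.
Profit Sharing Plan — service 381 days ≥ 30 days ✓; dept Sales ✗ → not eligible.
Tuition Reimbursement — status full-time ✓; service 381 days < 24 months (≈720 days) ✗ → not eligible.
Caregiver Leave — status full-time ✗ (requires seasonal) → not eligible.
Life Insurance — status full-time ✓ (not excluded); service 381 days ≥ 6 weeks (≈42 days) ✓; site Richmond ✗ (not Newark, Cork, or Porto) → not eligible.
Professional Development Fund — status full-time ✓; service 381 days ≥ 180 days ✓; rating 4 ≥ 2 ✓ → eligible.
Pension Scheme — status full-time ✓; service 381 days < 3 years (≈1095 days) ✗ → not eligible.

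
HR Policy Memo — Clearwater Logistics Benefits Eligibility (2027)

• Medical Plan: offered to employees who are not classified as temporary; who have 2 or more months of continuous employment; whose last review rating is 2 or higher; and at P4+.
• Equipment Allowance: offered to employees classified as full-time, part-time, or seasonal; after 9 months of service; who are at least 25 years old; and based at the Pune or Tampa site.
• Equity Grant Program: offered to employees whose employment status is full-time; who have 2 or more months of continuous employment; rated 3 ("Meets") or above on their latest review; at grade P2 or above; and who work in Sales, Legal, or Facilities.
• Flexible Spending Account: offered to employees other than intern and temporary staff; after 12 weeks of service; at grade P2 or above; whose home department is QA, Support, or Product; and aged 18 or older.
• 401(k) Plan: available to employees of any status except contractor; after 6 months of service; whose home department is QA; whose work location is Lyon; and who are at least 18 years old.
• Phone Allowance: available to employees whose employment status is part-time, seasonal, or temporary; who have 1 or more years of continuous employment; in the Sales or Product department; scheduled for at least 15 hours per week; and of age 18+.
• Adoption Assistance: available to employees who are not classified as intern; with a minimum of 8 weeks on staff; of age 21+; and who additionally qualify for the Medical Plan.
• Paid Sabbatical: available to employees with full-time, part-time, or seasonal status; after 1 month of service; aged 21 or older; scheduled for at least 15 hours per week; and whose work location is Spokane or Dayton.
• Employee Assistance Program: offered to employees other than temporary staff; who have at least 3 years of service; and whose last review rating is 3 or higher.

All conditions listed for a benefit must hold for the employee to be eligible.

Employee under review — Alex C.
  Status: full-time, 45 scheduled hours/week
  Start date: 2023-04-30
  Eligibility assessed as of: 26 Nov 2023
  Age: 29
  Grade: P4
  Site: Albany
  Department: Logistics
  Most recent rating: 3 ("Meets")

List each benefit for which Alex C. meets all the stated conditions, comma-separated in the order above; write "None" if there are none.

Service from 2023-04-30 to 26 Nov 2023: 210 days.
Medical Plan — status full-time ✓ (not excluded); service 210 days ≥ 2 months (≈60 days) ✓; rating 3 ≥ 2 ✓; grade P4 ≥ P4 ✓ → eligible.
Equipment Allowance — status full-time ✓; service 210 days < 9 months (≈270 days) ✗ → not eligible.
Equity Grant Program — status full-time ✓; service 210 days ≥ 2 months (≈60 days) ✓; rating 3 ≥ 3 ✓; grade P4 ≥ P2 ✓; dept Logistics ✗ → not eligible.
Flexible Spending Account — status full-time ✓ (not excluded); service 210 days ≥ 12 weeks (≈84 days) ✓; grade P4 ≥ P2 ✓; dept Logistics ✗ → not eligible.
401(k) Plan — status full-time ✓ (not excluded); service 210 days ≥ 6 months (≈180 days) ✓; dept Logistics ✗ → not eligible.
Phone Allowance — status full-time ✗ (requires part-time, seasonal, or temporary) → not eligible.
Adoption Assistance — status full-time ✓ (not excluded); service 210 days ≥ 8 weeks (≈56 days) ✓; age 29 ≥ 21 ✓; eligible for Medical Plan ✓ → eligible.
Paid Sabbatical — status full-time ✓; service 210 days ≥ 1 month (≈30 days) ✓; age 29 ≥ 21 ✓; 45 hrs/wk ≥ 15 ✓; site Albany ✗ (not Spokane or Dayton) → not eligible.
Employee Assistance Program — status full-time ✓ (not excluded); service 210 days < 3 years (≈1095 days) ✗ → not eligible.

Medical Plan, Adoption Assistance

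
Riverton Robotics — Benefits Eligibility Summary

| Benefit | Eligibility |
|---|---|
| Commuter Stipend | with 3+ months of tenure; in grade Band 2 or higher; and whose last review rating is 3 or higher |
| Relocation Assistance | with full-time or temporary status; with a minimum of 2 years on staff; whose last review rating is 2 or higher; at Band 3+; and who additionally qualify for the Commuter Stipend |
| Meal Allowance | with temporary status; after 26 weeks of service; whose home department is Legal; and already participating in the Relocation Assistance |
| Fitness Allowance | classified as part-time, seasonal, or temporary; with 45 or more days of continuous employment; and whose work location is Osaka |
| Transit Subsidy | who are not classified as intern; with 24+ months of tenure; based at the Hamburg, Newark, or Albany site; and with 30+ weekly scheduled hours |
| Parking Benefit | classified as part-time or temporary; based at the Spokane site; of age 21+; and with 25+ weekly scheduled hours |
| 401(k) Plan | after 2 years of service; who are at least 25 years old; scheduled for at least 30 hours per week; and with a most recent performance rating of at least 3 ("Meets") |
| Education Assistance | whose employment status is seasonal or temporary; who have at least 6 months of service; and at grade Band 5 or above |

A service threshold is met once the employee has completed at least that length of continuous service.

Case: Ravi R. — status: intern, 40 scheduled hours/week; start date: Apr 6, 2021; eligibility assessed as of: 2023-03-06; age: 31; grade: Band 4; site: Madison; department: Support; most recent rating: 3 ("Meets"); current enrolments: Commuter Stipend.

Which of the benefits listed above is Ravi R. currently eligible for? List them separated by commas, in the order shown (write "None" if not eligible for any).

Commuter Stipend

Service from Apr 6, 2021 to 2023-03-06: 699 days.
Commuter Stipend — service 699 days ≥ 3 months (≈90 days) ✓; grade Band 4 ≥ Band 2 ✓; rating 3 ≥ 3 ✓ → eligible.
Relocation Assistance — status intern ✗ (requires full-time or temporary) → not eligible.
Meal Allowance — status intern ✗ (requires temporary) → not eligible.
Fitness Allowance — status intern ✗ (requires part-time, seasonal, or temporary) → not eligible.
Transit Subsidy — status intern ✗ (excluded) → not eligible.
Parking Benefit — status intern ✗ (requires part-time or temporary) → not eligible.
401(k) Plan — service 699 days < 2 years (≈730 days) ✗ → not eligible.
Education Assistance — status intern ✗ (requires seasonal or temporary) → not eligible.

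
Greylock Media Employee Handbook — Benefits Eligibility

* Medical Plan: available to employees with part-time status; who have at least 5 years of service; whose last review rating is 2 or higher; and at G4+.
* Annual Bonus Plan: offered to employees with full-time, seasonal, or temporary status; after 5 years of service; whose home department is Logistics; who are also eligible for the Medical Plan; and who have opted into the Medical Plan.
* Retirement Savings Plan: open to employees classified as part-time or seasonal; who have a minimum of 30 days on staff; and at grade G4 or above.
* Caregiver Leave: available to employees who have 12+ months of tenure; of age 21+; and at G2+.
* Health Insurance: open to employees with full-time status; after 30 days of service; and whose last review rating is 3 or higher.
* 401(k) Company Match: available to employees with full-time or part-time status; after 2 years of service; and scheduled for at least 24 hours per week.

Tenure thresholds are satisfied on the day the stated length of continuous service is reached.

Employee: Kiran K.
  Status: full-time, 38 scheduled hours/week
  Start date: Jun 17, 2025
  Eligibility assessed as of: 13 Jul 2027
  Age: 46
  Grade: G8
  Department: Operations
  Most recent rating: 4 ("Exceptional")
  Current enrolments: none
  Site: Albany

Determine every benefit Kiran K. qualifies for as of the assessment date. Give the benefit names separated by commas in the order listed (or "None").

Caregiver Leave, Health Insurance, 401(k) Company Match

Service from Jun 17, 2025 to 13 Jul 2027: 756 days.
Medical Plan — status full-time ✗ (requires part-time) → not eligible.
Annual Bonus Plan — status full-time ✓; service 756 days < 5 years (≈1825 days) ✗ → not eligible.
Retirement Savings Plan — status full-time ✗ (requires part-time or seasonal) → not eligible.
Caregiver Leave — service 756 days ≥ 12 months (≈360 days) ✓; age 46 ≥ 21 ✓; grade G8 ≥ G2 ✓ → eligible.
Health Insurance — status full-time ✓; service 756 days ≥ 30 days ✓; rating 4 ≥ 3 ✓ → eligible.
401(k) Company Match — status full-time ✓; service 756 days ≥ 2 years (≈730 days) ✓; 38 hrs/wk ≥ 24 ✓ → eligible.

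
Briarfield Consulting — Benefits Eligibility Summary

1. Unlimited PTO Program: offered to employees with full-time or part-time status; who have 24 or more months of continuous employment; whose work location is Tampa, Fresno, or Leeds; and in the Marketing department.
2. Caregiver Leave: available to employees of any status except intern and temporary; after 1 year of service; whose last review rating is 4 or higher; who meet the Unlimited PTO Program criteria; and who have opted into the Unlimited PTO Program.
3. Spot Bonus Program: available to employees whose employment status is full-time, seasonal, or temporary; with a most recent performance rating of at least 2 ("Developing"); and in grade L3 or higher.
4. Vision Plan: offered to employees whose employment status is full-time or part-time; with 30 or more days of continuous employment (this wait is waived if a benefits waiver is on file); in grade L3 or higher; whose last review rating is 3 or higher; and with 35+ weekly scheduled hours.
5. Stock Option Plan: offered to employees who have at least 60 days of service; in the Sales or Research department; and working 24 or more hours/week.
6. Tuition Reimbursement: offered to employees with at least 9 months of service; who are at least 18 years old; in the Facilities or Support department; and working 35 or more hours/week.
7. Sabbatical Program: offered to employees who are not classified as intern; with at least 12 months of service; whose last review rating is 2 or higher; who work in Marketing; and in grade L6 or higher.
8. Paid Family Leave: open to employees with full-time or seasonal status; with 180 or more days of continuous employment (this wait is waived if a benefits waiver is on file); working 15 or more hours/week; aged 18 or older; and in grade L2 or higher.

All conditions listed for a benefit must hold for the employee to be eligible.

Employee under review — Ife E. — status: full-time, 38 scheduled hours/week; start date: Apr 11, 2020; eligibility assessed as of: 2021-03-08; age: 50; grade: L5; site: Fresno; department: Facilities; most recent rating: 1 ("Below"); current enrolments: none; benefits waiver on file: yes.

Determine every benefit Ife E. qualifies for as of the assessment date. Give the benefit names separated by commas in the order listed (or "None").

Tuition Reimbursement, Paid Family Leave

Service from Apr 11, 2020 to 2021-03-08: 331 days.
Unlimited PTO Program — status full-time ✓; service 331 days < 24 months (≈720 days) ✗ → not eligible.
Caregiver Leave — status full-time ✓ (not excluded); service 331 days < 1 year (≈365 days) ✗ → not eligible.
Spot Bonus Program — status full-time ✓; rating 1 < 2 ✗ → not eligible.
Vision Plan — status full-time ✓; benefits waiver on file ✓; grade L5 ≥ L3 ✓; rating 1 < 3 ✗ → not eligible.
Stock Option Plan — service 331 days ≥ 60 days ✓; dept Facilities ✗ → not eligible.
Tuition Reimbursement — service 331 days ≥ 9 months (≈270 days) ✓; age 50 ≥ 18 ✓; dept Facilities ✓; 38 hrs/wk ≥ 35 ✓ → eligible.
Sabbatical Program — status full-time ✓ (not excluded); service 331 days < 12 months (≈360 days) ✗ → not eligible.
Paid Family Leave — status full-time ✓; benefits waiver on file ✓; 38 hrs/wk ≥ 15 ✓; age 50 ≥ 18 ✓; grade L5 ≥ L2 ✓ → eligible.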